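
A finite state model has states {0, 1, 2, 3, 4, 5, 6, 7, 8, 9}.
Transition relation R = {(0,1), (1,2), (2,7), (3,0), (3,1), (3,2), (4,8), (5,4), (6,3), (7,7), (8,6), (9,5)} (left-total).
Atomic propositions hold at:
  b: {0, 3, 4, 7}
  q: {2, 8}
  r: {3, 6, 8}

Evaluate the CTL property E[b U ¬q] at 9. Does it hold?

Sat(¬q) = {0, 1, 3, 4, 5, 6, 7, 9}
E[b U ¬q]: least fixpoint, start Z0 = Sat(¬q) = {0, 1, 3, 4, 5, 6, 7, 9}, add states in Sat(b) with some successor in Z. Already a fixed point.
Sat(E[b U ¬q]) = {0, 1, 3, 4, 5, 6, 7, 9}
9 ∈ Sat(E[b U ¬q]) = {0, 1, 3, 4, 5, 6, 7, 9}, so the formula holds at 9.

Yes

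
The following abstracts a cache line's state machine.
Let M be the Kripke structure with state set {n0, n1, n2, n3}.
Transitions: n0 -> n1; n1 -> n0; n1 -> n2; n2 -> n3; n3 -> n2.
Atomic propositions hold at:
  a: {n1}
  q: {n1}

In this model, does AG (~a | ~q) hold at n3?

Yes

Sat(~a) = {n0, n2, n3}
Sat(~q) = {n0, n2, n3}
Sat(~a | ~q) = {n0, n2, n3}
AG (~a | ~q): greatest fixpoint, start Z0 = {n0, n2, n3}, keep only states in Sat with every successor in Z. Z1 = {n2, n3}; fixed.
Sat(AG (~a | ~q)) = {n2, n3}
n3 ∈ Sat(AG (~a | ~q)) = {n2, n3}, so the formula holds at n3.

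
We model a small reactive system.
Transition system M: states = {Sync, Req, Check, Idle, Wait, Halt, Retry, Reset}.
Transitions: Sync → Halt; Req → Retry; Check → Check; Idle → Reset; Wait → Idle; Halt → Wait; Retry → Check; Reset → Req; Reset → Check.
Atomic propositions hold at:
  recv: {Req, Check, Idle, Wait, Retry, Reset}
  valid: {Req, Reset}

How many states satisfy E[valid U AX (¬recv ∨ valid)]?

Sat(¬recv) = {Sync, Halt}
Sat(¬recv ∨ valid) = {Sync, Req, Halt, Reset}
Sat(AX (¬recv ∨ valid)) = {s : every successor in {Sync, Req, Halt, Reset}} = {Sync, Idle}
E[valid U AX (¬recv ∨ valid)]: least fixpoint, start Z0 = Sat(AX (¬recv ∨ valid)) = {Sync, Idle}, add states in Sat(valid) with some successor in Z. Already a fixed point.
Sat(E[valid U AX (¬recv ∨ valid)]) = {Sync, Idle}
|Sat(E[valid U AX (¬recv ∨ valid)])| = |{Sync, Idle}| = 2.

2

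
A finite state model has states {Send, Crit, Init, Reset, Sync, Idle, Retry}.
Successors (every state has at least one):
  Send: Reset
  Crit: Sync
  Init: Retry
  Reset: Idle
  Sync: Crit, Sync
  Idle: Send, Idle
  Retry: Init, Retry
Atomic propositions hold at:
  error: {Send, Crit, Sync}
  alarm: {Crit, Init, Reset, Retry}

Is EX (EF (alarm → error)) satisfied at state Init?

No

Sat(alarm → error) = {Send, Crit, Sync, Idle}
EF (alarm → error): least fixpoint, start Z0 = {Send, Crit, Sync, Idle}, add states with some successor in Z. Z1 = {Send, Crit, Reset, Sync, Idle}; fixed.
Sat(EF (alarm → error)) = {Send, Crit, Reset, Sync, Idle}
Sat(EX (EF (alarm → error))) = {s : some successor in {Send, Crit, Reset, Sync, Idle}} = {Send, Crit, Reset, Sync, Idle}
Init ∉ Sat(EX (EF (alarm → error))) = {Send, Crit, Reset, Sync, Idle}, so the formula does not hold at Init.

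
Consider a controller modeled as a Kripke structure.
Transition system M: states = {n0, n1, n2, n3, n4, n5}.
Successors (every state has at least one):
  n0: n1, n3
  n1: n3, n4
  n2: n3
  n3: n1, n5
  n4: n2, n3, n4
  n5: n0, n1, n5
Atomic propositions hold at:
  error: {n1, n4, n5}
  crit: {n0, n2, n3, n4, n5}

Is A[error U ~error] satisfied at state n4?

Sat(~error) = {n0, n2, n3}
A[error U ~error]: least fixpoint, start Z0 = Sat(~error) = {n0, n2, n3}, add states in Sat(error) with every successor in Z. Already a fixed point.
Sat(A[error U ~error]) = {n0, n2, n3}
n4 ∉ Sat(A[error U ~error]) = {n0, n2, n3}, so the formula does not hold at n4.

No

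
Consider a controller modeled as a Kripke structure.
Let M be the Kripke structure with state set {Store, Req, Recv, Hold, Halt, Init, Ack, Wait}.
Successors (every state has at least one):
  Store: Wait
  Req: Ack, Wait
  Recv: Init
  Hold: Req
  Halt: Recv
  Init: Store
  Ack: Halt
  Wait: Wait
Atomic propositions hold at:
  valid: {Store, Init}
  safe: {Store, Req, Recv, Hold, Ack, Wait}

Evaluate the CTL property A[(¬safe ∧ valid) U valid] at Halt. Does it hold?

Sat(¬safe) = {Halt, Init}
Sat(¬safe ∧ valid) = {Init}
A[(¬safe ∧ valid) U valid]: least fixpoint, start Z0 = Sat(valid) = {Store, Init}, add states in Sat(¬safe ∧ valid) with every successor in Z. Already a fixed point.
Sat(A[(¬safe ∧ valid) U valid]) = {Store, Init}
Halt ∉ Sat(A[(¬safe ∧ valid) U valid]) = {Store, Init}, so the formula does not hold at Halt.

No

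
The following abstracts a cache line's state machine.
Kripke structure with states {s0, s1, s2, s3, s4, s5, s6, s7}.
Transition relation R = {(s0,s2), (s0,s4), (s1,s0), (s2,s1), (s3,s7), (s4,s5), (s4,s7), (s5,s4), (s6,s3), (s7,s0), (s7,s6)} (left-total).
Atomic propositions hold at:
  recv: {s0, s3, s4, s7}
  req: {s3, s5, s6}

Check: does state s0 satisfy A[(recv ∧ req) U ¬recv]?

No

Sat(recv ∧ req) = {s3}
Sat(¬recv) = {s1, s2, s5, s6}
A[(recv ∧ req) U ¬recv]: least fixpoint, start Z0 = Sat(¬recv) = {s1, s2, s5, s6}, add states in Sat(recv ∧ req) with every successor in Z. Already a fixed point.
Sat(A[(recv ∧ req) U ¬recv]) = {s1, s2, s5, s6}
s0 ∉ Sat(A[(recv ∧ req) U ¬recv]) = {s1, s2, s5, s6}, so the formula does not hold at s0.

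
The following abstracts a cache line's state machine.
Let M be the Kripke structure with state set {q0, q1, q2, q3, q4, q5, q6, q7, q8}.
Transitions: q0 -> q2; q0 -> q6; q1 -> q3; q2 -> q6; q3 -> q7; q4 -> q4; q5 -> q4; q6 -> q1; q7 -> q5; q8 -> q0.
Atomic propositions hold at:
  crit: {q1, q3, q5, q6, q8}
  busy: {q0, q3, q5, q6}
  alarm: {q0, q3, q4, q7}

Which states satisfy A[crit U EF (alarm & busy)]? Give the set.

{q0, q1, q2, q3, q6, q8}

Sat(alarm & busy) = {q0, q3}
EF (alarm & busy): least fixpoint, start Z0 = {q0, q3}, add states with some successor in Z. Z1 = {q0, q1, q3, q8}; Z2 = {q0, q1, q3, q6, q8}; Z3 = {q0, q1, q2, q3, q6, q8}; fixed.
Sat(EF (alarm & busy)) = {q0, q1, q2, q3, q6, q8}
A[crit U EF (alarm & busy)]: least fixpoint, start Z0 = Sat(EF (alarm & busy)) = {q0, q1, q2, q3, q6, q8}, add states in Sat(crit) with every successor in Z. Already a fixed point.
Sat(A[crit U EF (alarm & busy)]) = {q0, q1, q2, q3, q6, q8}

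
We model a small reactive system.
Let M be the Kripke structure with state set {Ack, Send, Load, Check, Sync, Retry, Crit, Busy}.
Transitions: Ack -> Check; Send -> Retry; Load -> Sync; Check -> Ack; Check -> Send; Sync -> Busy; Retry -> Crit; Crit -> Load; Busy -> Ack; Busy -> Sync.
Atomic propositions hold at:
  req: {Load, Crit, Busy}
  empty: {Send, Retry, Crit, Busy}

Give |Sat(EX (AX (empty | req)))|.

Sat(empty | req) = {Send, Load, Retry, Crit, Busy}
Sat(AX (empty | req)) = {s : every successor in {Send, Load, Retry, Crit, Busy}} = {Send, Sync, Retry, Crit}
Sat(EX (AX (empty | req))) = {s : some successor in {Send, Sync, Retry, Crit}} = {Send, Load, Check, Retry, Busy}
|Sat(EX (AX (empty | req)))| = |{Send, Load, Check, Retry, Busy}| = 5.

5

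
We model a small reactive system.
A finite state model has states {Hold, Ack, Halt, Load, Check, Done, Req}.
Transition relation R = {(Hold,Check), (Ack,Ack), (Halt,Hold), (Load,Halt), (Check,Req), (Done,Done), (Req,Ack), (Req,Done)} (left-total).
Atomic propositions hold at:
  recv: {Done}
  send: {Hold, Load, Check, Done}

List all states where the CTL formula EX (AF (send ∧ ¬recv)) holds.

Sat(¬recv) = {Hold, Ack, Halt, Load, Check, Req}
Sat(send ∧ ¬recv) = {Hold, Load, Check}
AF (send ∧ ¬recv): least fixpoint, start Z0 = {Hold, Load, Check}, add states with every successor in Z. Z1 = {Hold, Halt, Load, Check}; fixed.
Sat(AF (send ∧ ¬recv)) = {Hold, Halt, Load, Check}
Sat(EX (AF (send ∧ ¬recv))) = {s : some successor in {Hold, Halt, Load, Check}} = {Hold, Halt, Load}

{Hold, Halt, Load}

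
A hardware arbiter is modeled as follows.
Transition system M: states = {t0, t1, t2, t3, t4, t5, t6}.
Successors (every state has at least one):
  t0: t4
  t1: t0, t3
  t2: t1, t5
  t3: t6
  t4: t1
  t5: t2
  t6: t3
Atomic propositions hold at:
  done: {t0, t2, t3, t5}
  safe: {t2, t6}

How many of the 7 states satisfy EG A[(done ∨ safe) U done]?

Sat(done ∨ safe) = {t0, t2, t3, t5, t6}
A[(done ∨ safe) U done]: least fixpoint, start Z0 = Sat(done) = {t0, t2, t3, t5}, add states in Sat(done ∨ safe) with every successor in Z. Z1 = {t0, t2, t3, t5, t6}; fixed.
Sat(A[(done ∨ safe) U done]) = {t0, t2, t3, t5, t6}
EG A[(done ∨ safe) U done]: greatest fixpoint, start Z0 = {t0, t2, t3, t5, t6}, keep only states in Sat with some successor in Z. Z1 = {t2, t3, t5, t6}; fixed.
Sat(EG A[(done ∨ safe) U done]) = {t2, t3, t5, t6}
|Sat(EG A[(done ∨ safe) U done])| = |{t2, t3, t5, t6}| = 4.

4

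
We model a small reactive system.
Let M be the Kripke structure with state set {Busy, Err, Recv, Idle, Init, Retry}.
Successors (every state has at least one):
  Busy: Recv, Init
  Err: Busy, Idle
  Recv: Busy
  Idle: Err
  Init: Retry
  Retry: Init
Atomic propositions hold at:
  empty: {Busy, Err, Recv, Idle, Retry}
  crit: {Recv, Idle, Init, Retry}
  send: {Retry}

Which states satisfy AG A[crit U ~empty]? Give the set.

{Init, Retry}

Sat(~empty) = {Init}
A[crit U ~empty]: least fixpoint, start Z0 = Sat(~empty) = {Init}, add states in Sat(crit) with every successor in Z. Z1 = {Init, Retry}; fixed.
Sat(A[crit U ~empty]) = {Init, Retry}
AG A[crit U ~empty]: greatest fixpoint, start Z0 = {Init, Retry}, keep only states in Sat with every successor in Z. Already a fixed point.
Sat(AG A[crit U ~empty]) = {Init, Retry}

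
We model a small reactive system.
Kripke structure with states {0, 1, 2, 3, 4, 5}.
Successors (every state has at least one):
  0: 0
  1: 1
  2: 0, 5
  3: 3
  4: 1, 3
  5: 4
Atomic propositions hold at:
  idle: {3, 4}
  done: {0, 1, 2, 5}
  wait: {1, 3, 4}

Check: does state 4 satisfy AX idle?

No

Sat(AX idle) = {s : every successor in {3, 4}} = {3, 5}
4 ∉ Sat(AX idle) = {3, 5}, so the formula does not hold at 4.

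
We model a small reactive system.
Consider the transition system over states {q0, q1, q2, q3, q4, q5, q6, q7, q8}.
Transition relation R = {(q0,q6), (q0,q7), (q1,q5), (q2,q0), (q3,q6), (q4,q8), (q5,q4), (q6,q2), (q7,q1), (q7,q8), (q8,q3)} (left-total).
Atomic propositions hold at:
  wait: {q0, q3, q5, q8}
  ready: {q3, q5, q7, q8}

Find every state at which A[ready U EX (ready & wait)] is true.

Sat(ready & wait) = {q3, q5, q8}
Sat(EX (ready & wait)) = {s : some successor in {q3, q5, q8}} = {q1, q4, q7, q8}
A[ready U EX (ready & wait)]: least fixpoint, start Z0 = Sat(EX (ready & wait)) = {q1, q4, q7, q8}, add states in Sat(ready) with every successor in Z. Z1 = {q1, q4, q5, q7, q8}; fixed.
Sat(A[ready U EX (ready & wait)]) = {q1, q4, q5, q7, q8}

{q1, q4, q5, q7, q8}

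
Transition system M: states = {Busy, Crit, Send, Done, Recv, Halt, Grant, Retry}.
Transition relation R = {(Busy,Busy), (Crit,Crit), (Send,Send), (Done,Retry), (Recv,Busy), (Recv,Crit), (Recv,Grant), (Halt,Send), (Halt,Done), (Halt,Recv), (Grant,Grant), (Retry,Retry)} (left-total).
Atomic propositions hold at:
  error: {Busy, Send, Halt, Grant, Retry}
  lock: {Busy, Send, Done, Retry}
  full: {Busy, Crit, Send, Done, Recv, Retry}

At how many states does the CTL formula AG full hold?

AG full: greatest fixpoint, start Z0 = {Busy, Crit, Send, Done, Recv, Retry}, keep only states in Sat with every successor in Z. Z1 = {Busy, Crit, Send, Done, Retry}; fixed.
Sat(AG full) = {Busy, Crit, Send, Done, Retry}
|Sat(AG full)| = |{Busy, Crit, Send, Done, Retry}| = 5.

5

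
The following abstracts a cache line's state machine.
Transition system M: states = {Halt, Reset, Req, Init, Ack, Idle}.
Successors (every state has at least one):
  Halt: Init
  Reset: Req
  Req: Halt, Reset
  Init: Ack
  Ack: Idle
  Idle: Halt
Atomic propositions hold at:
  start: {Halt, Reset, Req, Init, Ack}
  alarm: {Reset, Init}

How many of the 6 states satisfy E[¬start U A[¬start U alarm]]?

2

Sat(¬start) = {Idle}
A[¬start U alarm]: least fixpoint, start Z0 = Sat(alarm) = {Reset, Init}, add states in Sat(¬start) with every successor in Z. Already a fixed point.
Sat(A[¬start U alarm]) = {Reset, Init}
E[¬start U A[¬start U alarm]]: least fixpoint, start Z0 = Sat(A[¬start U alarm]) = {Reset, Init}, add states in Sat(¬start) with some successor in Z. Already a fixed point.
Sat(E[¬start U A[¬start U alarm]]) = {Reset, Init}
|Sat(E[¬start U A[¬start U alarm]])| = |{Reset, Init}| = 2.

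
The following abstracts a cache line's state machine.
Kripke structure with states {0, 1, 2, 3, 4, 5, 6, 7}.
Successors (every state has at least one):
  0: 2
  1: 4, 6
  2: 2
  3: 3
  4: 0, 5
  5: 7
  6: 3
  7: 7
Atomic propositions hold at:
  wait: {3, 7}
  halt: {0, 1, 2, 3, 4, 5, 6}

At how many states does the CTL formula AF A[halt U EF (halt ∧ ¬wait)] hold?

Sat(¬wait) = {0, 1, 2, 4, 5, 6}
Sat(halt ∧ ¬wait) = {0, 1, 2, 4, 5, 6}
EF (halt ∧ ¬wait): least fixpoint, start Z0 = {0, 1, 2, 4, 5, 6}, add states with some successor in Z. Already a fixed point.
Sat(EF (halt ∧ ¬wait)) = {0, 1, 2, 4, 5, 6}
A[halt U EF (halt ∧ ¬wait)]: least fixpoint, start Z0 = Sat(EF (halt ∧ ¬wait)) = {0, 1, 2, 4, 5, 6}, add states in Sat(halt) with every successor in Z. Already a fixed point.
Sat(A[halt U EF (halt ∧ ¬wait)]) = {0, 1, 2, 4, 5, 6}
AF A[halt U EF (halt ∧ ¬wait)]: least fixpoint, start Z0 = {0, 1, 2, 4, 5, 6}, add states with every successor in Z. Already a fixed point.
Sat(AF A[halt U EF (halt ∧ ¬wait)]) = {0, 1, 2, 4, 5, 6}
|Sat(AF A[halt U EF (halt ∧ ¬wait)])| = |{0, 1, 2, 4, 5, 6}| = 6.

6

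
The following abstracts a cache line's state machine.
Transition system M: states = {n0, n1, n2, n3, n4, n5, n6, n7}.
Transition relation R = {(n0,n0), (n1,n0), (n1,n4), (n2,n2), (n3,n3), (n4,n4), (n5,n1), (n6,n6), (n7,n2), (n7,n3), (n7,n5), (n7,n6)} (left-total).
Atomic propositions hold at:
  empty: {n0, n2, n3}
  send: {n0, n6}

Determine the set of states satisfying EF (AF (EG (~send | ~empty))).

{n1, n2, n3, n4, n5, n6, n7}

Sat(~send) = {n1, n2, n3, n4, n5, n7}
Sat(~empty) = {n1, n4, n5, n6, n7}
Sat(~send | ~empty) = {n1, n2, n3, n4, n5, n6, n7}
EG (~send | ~empty): greatest fixpoint, start Z0 = {n1, n2, n3, n4, n5, n6, n7}, keep only states in Sat with some successor in Z. Already a fixed point.
Sat(EG (~send | ~empty)) = {n1, n2, n3, n4, n5, n6, n7}
AF (EG (~send | ~empty)): least fixpoint, start Z0 = {n1, n2, n3, n4, n5, n6, n7}, add states with every successor in Z. Already a fixed point.
Sat(AF (EG (~send | ~empty))) = {n1, n2, n3, n4, n5, n6, n7}
EF (AF (EG (~send | ~empty))): least fixpoint, start Z0 = {n1, n2, n3, n4, n5, n6, n7}, add states with some successor in Z. Already a fixed point.
Sat(EF (AF (EG (~send | ~empty)))) = {n1, n2, n3, n4, n5, n6, n7}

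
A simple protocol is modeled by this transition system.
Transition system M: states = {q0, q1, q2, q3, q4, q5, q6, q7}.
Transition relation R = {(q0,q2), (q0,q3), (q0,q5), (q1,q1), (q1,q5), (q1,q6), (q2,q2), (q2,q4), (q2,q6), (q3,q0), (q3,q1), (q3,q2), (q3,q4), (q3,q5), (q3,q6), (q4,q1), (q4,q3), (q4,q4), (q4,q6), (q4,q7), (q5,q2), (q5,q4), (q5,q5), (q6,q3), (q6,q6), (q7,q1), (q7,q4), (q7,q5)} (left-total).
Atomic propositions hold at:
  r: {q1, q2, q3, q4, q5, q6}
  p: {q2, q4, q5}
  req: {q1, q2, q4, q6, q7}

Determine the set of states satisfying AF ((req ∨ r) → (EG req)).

{q0, q1, q2, q4, q6, q7}

Sat(req ∨ r) = {q1, q2, q3, q4, q5, q6, q7}
EG req: greatest fixpoint, start Z0 = {q1, q2, q4, q6, q7}, keep only states in Sat with some successor in Z. Already a fixed point.
Sat(EG req) = {q1, q2, q4, q6, q7}
Sat((req ∨ r) → (EG req)) = {q0, q1, q2, q4, q6, q7}
AF ((req ∨ r) → (EG req)): least fixpoint, start Z0 = {q0, q1, q2, q4, q6, q7}, add states with every successor in Z. Already a fixed point.
Sat(AF ((req ∨ r) → (EG req))) = {q0, q1, q2, q4, q6, q7}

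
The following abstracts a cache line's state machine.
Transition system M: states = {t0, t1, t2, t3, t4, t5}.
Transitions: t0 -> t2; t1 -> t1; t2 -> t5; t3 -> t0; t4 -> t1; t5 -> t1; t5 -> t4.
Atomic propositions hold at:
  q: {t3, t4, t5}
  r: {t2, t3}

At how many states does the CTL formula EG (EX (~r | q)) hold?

Sat(~r) = {t0, t1, t4, t5}
Sat(~r | q) = {t0, t1, t3, t4, t5}
Sat(EX (~r | q)) = {s : some successor in {t0, t1, t3, t4, t5}} = {t1, t2, t3, t4, t5}
EG (EX (~r | q)): greatest fixpoint, start Z0 = {t1, t2, t3, t4, t5}, keep only states in Sat with some successor in Z. Z1 = {t1, t2, t4, t5}; fixed.
Sat(EG (EX (~r | q))) = {t1, t2, t4, t5}
|Sat(EG (EX (~r | q)))| = |{t1, t2, t4, t5}| = 4.

4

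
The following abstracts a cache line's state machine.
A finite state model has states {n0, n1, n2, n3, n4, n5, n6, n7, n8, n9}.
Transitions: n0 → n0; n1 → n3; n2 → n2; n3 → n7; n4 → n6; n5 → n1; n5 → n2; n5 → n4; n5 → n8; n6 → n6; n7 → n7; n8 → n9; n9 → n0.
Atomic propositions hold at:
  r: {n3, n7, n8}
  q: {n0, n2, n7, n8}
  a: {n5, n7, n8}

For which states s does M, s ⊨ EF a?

{n1, n3, n5, n7, n8}

EF a: least fixpoint, start Z0 = {n5, n7, n8}, add states with some successor in Z. Z1 = {n3, n5, n7, n8}; Z2 = {n1, n3, n5, n7, n8}; fixed.
Sat(EF a) = {n1, n3, n5, n7, n8}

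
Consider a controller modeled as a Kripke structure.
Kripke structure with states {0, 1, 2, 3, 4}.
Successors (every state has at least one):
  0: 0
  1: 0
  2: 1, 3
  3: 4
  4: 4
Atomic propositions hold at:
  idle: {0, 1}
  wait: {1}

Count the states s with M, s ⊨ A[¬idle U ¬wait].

4

Sat(¬idle) = {2, 3, 4}
Sat(¬wait) = {0, 2, 3, 4}
A[¬idle U ¬wait]: least fixpoint, start Z0 = Sat(¬wait) = {0, 2, 3, 4}, add states in Sat(¬idle) with every successor in Z. Already a fixed point.
Sat(A[¬idle U ¬wait]) = {0, 2, 3, 4}
|Sat(A[¬idle U ¬wait])| = |{0, 2, 3, 4}| = 4.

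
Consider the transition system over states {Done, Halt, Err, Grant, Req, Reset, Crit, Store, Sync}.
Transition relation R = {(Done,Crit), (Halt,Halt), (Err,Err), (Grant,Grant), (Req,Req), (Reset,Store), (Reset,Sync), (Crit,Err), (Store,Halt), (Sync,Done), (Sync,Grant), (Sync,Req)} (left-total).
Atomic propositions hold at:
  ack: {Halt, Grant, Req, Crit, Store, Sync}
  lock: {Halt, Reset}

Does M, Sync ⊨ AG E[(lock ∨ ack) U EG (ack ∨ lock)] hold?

No

Sat(lock ∨ ack) = {Halt, Grant, Req, Reset, Crit, Store, Sync}
Sat(ack ∨ lock) = {Halt, Grant, Req, Reset, Crit, Store, Sync}
EG (ack ∨ lock): greatest fixpoint, start Z0 = {Halt, Grant, Req, Reset, Crit, Store, Sync}, keep only states in Sat with some successor in Z. Z1 = {Halt, Grant, Req, Reset, Store, Sync}; fixed.
Sat(EG (ack ∨ lock)) = {Halt, Grant, Req, Reset, Store, Sync}
E[(lock ∨ ack) U EG (ack ∨ lock)]: least fixpoint, start Z0 = Sat(EG (ack ∨ lock)) = {Halt, Grant, Req, Reset, Store, Sync}, add states in Sat(lock ∨ ack) with some successor in Z. Already a fixed point.
Sat(E[(lock ∨ ack) U EG (ack ∨ lock)]) = {Halt, Grant, Req, Reset, Store, Sync}
AG E[(lock ∨ ack) U EG (ack ∨ lock)]: greatest fixpoint, start Z0 = {Halt, Grant, Req, Reset, Store, Sync}, keep only states in Sat with every successor in Z. Z1 = {Halt, Grant, Req, Reset, Store}; Z2 = {Halt, Grant, Req, Store}; fixed.
Sat(AG E[(lock ∨ ack) U EG (ack ∨ lock)]) = {Halt, Grant, Req, Store}
Sync ∉ Sat(AG E[(lock ∨ ack) U EG (ack ∨ lock)]) = {Halt, Grant, Req, Store}, so the formula does not hold at Sync.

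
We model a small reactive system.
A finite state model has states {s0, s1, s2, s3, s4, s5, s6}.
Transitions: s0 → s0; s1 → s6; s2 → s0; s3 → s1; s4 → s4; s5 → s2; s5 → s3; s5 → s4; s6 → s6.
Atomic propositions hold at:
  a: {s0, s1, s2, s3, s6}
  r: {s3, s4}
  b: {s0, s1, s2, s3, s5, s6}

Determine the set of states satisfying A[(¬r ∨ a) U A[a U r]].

Sat(¬r) = {s0, s1, s2, s5, s6}
Sat(¬r ∨ a) = {s0, s1, s2, s3, s5, s6}
A[a U r]: least fixpoint, start Z0 = Sat(r) = {s3, s4}, add states in Sat(a) with every successor in Z. Already a fixed point.
Sat(A[a U r]) = {s3, s4}
A[(¬r ∨ a) U A[a U r]]: least fixpoint, start Z0 = Sat(A[a U r]) = {s3, s4}, add states in Sat(¬r ∨ a) with every successor in Z. Already a fixed point.
Sat(A[(¬r ∨ a) U A[a U r]]) = {s3, s4}

{s3, s4}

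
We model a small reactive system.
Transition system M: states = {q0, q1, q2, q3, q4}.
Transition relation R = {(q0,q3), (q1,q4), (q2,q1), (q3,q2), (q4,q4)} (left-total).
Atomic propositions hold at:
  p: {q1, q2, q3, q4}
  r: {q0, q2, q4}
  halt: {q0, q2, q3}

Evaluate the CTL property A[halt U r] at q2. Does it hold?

A[halt U r]: least fixpoint, start Z0 = Sat(r) = {q0, q2, q4}, add states in Sat(halt) with every successor in Z. Z1 = {q0, q2, q3, q4}; fixed.
Sat(A[halt U r]) = {q0, q2, q3, q4}
q2 ∈ Sat(A[halt U r]) = {q0, q2, q3, q4}, so the formula holds at q2.

Yes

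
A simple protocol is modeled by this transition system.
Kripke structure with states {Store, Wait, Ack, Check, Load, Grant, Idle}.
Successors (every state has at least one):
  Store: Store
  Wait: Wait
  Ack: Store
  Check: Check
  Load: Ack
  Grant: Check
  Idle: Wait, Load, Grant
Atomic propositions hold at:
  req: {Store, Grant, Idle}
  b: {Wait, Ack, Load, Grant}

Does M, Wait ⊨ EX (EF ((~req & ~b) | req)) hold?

No

Sat(~req) = {Wait, Ack, Check, Load}
Sat(~b) = {Store, Check, Idle}
Sat(~req & ~b) = {Check}
Sat((~req & ~b) | req) = {Store, Check, Grant, Idle}
EF ((~req & ~b) | req): least fixpoint, start Z0 = {Store, Check, Grant, Idle}, add states with some successor in Z. Z1 = {Store, Ack, Check, Grant, Idle}; Z2 = {Store, Ack, Check, Load, Grant, Idle}; fixed.
Sat(EF ((~req & ~b) | req)) = {Store, Ack, Check, Load, Grant, Idle}
Sat(EX (EF ((~req & ~b) | req))) = {s : some successor in {Store, Ack, Check, Load, Grant, Idle}} = {Store, Ack, Check, Load, Grant, Idle}
Wait ∉ Sat(EX (EF ((~req & ~b) | req))) = {Store, Ack, Check, Load, Grant, Idle}, so the formula does not hold at Wait.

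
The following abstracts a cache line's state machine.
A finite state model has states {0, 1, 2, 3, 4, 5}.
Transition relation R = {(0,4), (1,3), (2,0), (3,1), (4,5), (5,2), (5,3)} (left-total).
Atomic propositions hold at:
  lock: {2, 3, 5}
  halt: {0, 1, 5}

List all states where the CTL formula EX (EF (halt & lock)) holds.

{0, 2, 4, 5}

Sat(halt & lock) = {5}
EF (halt & lock): least fixpoint, start Z0 = {5}, add states with some successor in Z. Z1 = {4, 5}; Z2 = {0, 4, 5}; Z3 = {0, 2, 4, 5}; fixed.
Sat(EF (halt & lock)) = {0, 2, 4, 5}
Sat(EX (EF (halt & lock))) = {s : some successor in {0, 2, 4, 5}} = {0, 2, 4, 5}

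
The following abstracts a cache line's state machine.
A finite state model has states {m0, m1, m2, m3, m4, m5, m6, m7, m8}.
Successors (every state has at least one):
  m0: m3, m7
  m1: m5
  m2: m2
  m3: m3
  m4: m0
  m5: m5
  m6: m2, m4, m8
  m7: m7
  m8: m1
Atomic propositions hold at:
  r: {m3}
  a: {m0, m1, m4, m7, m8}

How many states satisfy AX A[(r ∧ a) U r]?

1

Sat(r ∧ a) = ∅
A[(r ∧ a) U r]: least fixpoint, start Z0 = Sat(r) = {m3}, add states in Sat(r ∧ a) with every successor in Z. Already a fixed point.
Sat(A[(r ∧ a) U r]) = {m3}
Sat(AX A[(r ∧ a) U r]) = {s : every successor in {m3}} = {m3}
|Sat(AX A[(r ∧ a) U r])| = |{m3}| = 1.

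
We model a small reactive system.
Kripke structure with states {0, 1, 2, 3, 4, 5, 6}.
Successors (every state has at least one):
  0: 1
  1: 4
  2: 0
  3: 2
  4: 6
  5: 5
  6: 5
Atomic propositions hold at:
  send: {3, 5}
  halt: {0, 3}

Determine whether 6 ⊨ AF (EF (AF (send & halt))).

No

Sat(send & halt) = {3}
AF (send & halt): least fixpoint, start Z0 = {3}, add states with every successor in Z. Already a fixed point.
Sat(AF (send & halt)) = {3}
EF (AF (send & halt)): least fixpoint, start Z0 = {3}, add states with some successor in Z. Already a fixed point.
Sat(EF (AF (send & halt))) = {3}
AF (EF (AF (send & halt))): least fixpoint, start Z0 = {3}, add states with every successor in Z. Already a fixed point.
Sat(AF (EF (AF (send & halt)))) = {3}
6 ∉ Sat(AF (EF (AF (send & halt)))) = {3}, so the formula does not hold at 6.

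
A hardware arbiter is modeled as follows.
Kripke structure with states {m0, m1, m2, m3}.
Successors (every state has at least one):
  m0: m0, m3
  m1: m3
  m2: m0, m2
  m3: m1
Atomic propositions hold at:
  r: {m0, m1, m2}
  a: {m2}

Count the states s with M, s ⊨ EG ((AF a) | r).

2

AF a: least fixpoint, start Z0 = {m2}, add states with every successor in Z. Already a fixed point.
Sat(AF a) = {m2}
Sat((AF a) | r) = {m0, m1, m2}
EG ((AF a) | r): greatest fixpoint, start Z0 = {m0, m1, m2}, keep only states in Sat with some successor in Z. Z1 = {m0, m2}; fixed.
Sat(EG ((AF a) | r)) = {m0, m2}
|Sat(EG ((AF a) | r))| = |{m0, m2}| = 2.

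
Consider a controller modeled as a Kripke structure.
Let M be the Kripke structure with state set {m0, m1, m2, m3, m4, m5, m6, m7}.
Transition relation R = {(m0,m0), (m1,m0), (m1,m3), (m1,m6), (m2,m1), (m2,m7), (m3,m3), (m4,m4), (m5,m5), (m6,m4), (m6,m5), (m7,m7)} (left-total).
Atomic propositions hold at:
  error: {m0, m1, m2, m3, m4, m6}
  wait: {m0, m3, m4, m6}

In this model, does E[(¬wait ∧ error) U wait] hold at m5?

Sat(¬wait) = {m1, m2, m5, m7}
Sat(¬wait ∧ error) = {m1, m2}
E[(¬wait ∧ error) U wait]: least fixpoint, start Z0 = Sat(wait) = {m0, m3, m4, m6}, add states in Sat(¬wait ∧ error) with some successor in Z. Z1 = {m0, m1, m3, m4, m6}; Z2 = {m0, m1, m2, m3, m4, m6}; fixed.
Sat(E[(¬wait ∧ error) U wait]) = {m0, m1, m2, m3, m4, m6}
m5 ∉ Sat(E[(¬wait ∧ error) U wait]) = {m0, m1, m2, m3, m4, m6}, so the formula does not hold at m5.

No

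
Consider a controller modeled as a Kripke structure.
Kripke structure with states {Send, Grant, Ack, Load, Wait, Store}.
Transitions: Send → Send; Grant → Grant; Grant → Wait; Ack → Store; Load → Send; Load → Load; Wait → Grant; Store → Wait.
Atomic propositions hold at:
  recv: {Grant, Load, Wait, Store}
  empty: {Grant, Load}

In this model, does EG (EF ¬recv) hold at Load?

Yes

Sat(¬recv) = {Send, Ack}
EF ¬recv: least fixpoint, start Z0 = {Send, Ack}, add states with some successor in Z. Z1 = {Send, Ack, Load}; fixed.
Sat(EF ¬recv) = {Send, Ack, Load}
EG (EF ¬recv): greatest fixpoint, start Z0 = {Send, Ack, Load}, keep only states in Sat with some successor in Z. Z1 = {Send, Load}; fixed.
Sat(EG (EF ¬recv)) = {Send, Load}
Load ∈ Sat(EG (EF ¬recv)) = {Send, Load}, so the formula holds at Load.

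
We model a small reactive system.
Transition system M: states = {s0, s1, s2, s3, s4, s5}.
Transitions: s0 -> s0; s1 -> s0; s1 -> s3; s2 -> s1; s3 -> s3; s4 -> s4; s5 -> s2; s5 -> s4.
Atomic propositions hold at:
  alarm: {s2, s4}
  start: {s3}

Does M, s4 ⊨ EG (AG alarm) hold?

AG alarm: greatest fixpoint, start Z0 = {s2, s4}, keep only states in Sat with every successor in Z. Z1 = {s4}; fixed.
Sat(AG alarm) = {s4}
EG (AG alarm): greatest fixpoint, start Z0 = {s4}, keep only states in Sat with some successor in Z. Already a fixed point.
Sat(EG (AG alarm)) = {s4}
s4 ∈ Sat(EG (AG alarm)) = {s4}, so the formula holds at s4.

Yes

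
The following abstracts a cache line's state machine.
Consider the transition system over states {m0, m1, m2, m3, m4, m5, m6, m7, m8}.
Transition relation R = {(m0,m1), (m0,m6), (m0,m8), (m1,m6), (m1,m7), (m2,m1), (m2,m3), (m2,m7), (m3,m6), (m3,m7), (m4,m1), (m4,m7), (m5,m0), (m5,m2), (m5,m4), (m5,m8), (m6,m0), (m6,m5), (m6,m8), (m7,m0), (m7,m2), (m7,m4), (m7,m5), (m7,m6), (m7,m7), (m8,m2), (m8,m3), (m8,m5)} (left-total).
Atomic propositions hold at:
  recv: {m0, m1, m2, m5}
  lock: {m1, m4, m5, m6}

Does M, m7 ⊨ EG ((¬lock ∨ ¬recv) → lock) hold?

Sat(¬lock) = {m0, m2, m3, m7, m8}
Sat(¬recv) = {m3, m4, m6, m7, m8}
Sat(¬lock ∨ ¬recv) = {m0, m2, m3, m4, m6, m7, m8}
Sat((¬lock ∨ ¬recv) → lock) = {m1, m4, m5, m6}
EG ((¬lock ∨ ¬recv) → lock): greatest fixpoint, start Z0 = {m1, m4, m5, m6}, keep only states in Sat with some successor in Z. Already a fixed point.
Sat(EG ((¬lock ∨ ¬recv) → lock)) = {m1, m4, m5, m6}
m7 ∉ Sat(EG ((¬lock ∨ ¬recv) → lock)) = {m1, m4, m5, m6}, so the formula does not hold at m7.

No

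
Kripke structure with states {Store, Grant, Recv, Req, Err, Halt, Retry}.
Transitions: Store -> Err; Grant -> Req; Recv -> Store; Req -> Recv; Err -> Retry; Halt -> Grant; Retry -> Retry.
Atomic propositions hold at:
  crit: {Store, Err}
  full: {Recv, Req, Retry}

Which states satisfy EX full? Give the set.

Sat(EX full) = {s : some successor in {Recv, Req, Retry}} = {Grant, Req, Err, Retry}

{Grant, Req, Err, Retry}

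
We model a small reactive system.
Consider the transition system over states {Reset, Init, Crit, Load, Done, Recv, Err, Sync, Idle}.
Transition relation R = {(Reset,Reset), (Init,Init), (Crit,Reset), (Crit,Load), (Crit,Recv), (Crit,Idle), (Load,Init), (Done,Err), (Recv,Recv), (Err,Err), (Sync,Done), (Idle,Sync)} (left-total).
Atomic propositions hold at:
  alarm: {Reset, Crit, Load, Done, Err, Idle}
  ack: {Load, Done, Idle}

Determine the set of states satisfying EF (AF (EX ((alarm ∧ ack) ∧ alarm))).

Sat(alarm ∧ ack) = {Load, Done, Idle}
Sat((alarm ∧ ack) ∧ alarm) = {Load, Done, Idle}
Sat(EX ((alarm ∧ ack) ∧ alarm)) = {s : some successor in {Load, Done, Idle}} = {Crit, Sync}
AF (EX ((alarm ∧ ack) ∧ alarm)): least fixpoint, start Z0 = {Crit, Sync}, add states with every successor in Z. Z1 = {Crit, Sync, Idle}; fixed.
Sat(AF (EX ((alarm ∧ ack) ∧ alarm))) = {Crit, Sync, Idle}
EF (AF (EX ((alarm ∧ ack) ∧ alarm))): least fixpoint, start Z0 = {Crit, Sync, Idle}, add states with some successor in Z. Already a fixed point.
Sat(EF (AF (EX ((alarm ∧ ack) ∧ alarm)))) = {Crit, Sync, Idle}

{Crit, Sync, Idle}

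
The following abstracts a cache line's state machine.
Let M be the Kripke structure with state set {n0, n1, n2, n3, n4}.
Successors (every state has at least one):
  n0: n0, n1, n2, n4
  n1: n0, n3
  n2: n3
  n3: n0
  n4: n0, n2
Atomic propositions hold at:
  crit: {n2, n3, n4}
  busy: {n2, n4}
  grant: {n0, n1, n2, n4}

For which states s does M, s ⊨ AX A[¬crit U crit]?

{n2}

Sat(¬crit) = {n0, n1}
A[¬crit U crit]: least fixpoint, start Z0 = Sat(crit) = {n2, n3, n4}, add states in Sat(¬crit) with every successor in Z. Already a fixed point.
Sat(A[¬crit U crit]) = {n2, n3, n4}
Sat(AX A[¬crit U crit]) = {s : every successor in {n2, n3, n4}} = {n2}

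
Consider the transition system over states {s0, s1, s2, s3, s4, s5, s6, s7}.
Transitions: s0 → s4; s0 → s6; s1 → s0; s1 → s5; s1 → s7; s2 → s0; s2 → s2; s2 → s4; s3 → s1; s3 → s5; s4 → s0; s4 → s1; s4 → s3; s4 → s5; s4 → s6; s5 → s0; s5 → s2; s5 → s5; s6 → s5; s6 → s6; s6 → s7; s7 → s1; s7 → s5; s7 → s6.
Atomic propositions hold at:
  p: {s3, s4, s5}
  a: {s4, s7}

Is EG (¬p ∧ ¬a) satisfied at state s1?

Yes

Sat(¬p) = {s0, s1, s2, s6, s7}
Sat(¬a) = {s0, s1, s2, s3, s5, s6}
Sat(¬p ∧ ¬a) = {s0, s1, s2, s6}
EG (¬p ∧ ¬a): greatest fixpoint, start Z0 = {s0, s1, s2, s6}, keep only states in Sat with some successor in Z. Already a fixed point.
Sat(EG (¬p ∧ ¬a)) = {s0, s1, s2, s6}
s1 ∈ Sat(EG (¬p ∧ ¬a)) = {s0, s1, s2, s6}, so the formula holds at s1.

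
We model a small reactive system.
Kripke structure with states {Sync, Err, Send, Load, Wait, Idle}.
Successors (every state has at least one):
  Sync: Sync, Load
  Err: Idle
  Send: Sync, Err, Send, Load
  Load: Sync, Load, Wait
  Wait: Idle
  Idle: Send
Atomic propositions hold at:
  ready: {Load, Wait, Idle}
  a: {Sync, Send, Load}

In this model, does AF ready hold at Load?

AF ready: least fixpoint, start Z0 = {Load, Wait, Idle}, add states with every successor in Z. Z1 = {Err, Load, Wait, Idle}; fixed.
Sat(AF ready) = {Err, Load, Wait, Idle}
Load ∈ Sat(AF ready) = {Err, Load, Wait, Idle}, so the formula holds at Load.

Yes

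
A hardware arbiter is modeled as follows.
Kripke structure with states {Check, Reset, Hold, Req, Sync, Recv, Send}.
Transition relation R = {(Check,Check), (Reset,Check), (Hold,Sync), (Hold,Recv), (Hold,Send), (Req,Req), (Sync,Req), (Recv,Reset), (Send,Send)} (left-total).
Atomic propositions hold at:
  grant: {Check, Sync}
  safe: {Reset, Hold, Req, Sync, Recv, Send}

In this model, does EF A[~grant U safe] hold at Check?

No

Sat(~grant) = {Reset, Hold, Req, Recv, Send}
A[~grant U safe]: least fixpoint, start Z0 = Sat(safe) = {Reset, Hold, Req, Sync, Recv, Send}, add states in Sat(~grant) with every successor in Z. Already a fixed point.
Sat(A[~grant U safe]) = {Reset, Hold, Req, Sync, Recv, Send}
EF A[~grant U safe]: least fixpoint, start Z0 = {Reset, Hold, Req, Sync, Recv, Send}, add states with some successor in Z. Already a fixed point.
Sat(EF A[~grant U safe]) = {Reset, Hold, Req, Sync, Recv, Send}
Check ∉ Sat(EF A[~grant U safe]) = {Reset, Hold, Req, Sync, Recv, Send}, so the formula does not hold at Check.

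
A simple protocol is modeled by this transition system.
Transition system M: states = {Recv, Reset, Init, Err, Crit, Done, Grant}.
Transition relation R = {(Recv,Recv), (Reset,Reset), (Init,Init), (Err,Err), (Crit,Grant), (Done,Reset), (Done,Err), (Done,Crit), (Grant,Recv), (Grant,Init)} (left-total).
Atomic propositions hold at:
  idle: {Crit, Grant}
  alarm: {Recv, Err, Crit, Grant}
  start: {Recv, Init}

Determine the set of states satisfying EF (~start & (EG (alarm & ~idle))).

{Err, Done}

Sat(~start) = {Reset, Err, Crit, Done, Grant}
Sat(~idle) = {Recv, Reset, Init, Err, Done}
Sat(alarm & ~idle) = {Recv, Err}
EG (alarm & ~idle): greatest fixpoint, start Z0 = {Recv, Err}, keep only states in Sat with some successor in Z. Already a fixed point.
Sat(EG (alarm & ~idle)) = {Recv, Err}
Sat(~start & (EG (alarm & ~idle))) = {Err}
EF (~start & (EG (alarm & ~idle))): least fixpoint, start Z0 = {Err}, add states with some successor in Z. Z1 = {Err, Done}; fixed.
Sat(EF (~start & (EG (alarm & ~idle)))) = {Err, Done}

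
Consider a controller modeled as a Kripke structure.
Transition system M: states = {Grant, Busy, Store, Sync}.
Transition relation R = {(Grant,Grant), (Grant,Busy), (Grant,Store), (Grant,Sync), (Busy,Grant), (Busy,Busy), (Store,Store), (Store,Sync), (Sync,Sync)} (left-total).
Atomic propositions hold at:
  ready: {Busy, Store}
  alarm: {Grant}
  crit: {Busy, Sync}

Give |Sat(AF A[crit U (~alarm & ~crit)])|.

Sat(~alarm) = {Busy, Store, Sync}
Sat(~crit) = {Grant, Store}
Sat(~alarm & ~crit) = {Store}
A[crit U (~alarm & ~crit)]: least fixpoint, start Z0 = Sat((~alarm & ~crit)) = {Store}, add states in Sat(crit) with every successor in Z. Already a fixed point.
Sat(A[crit U (~alarm & ~crit)]) = {Store}
AF A[crit U (~alarm & ~crit)]: least fixpoint, start Z0 = {Store}, add states with every successor in Z. Already a fixed point.
Sat(AF A[crit U (~alarm & ~crit)]) = {Store}
|Sat(AF A[crit U (~alarm & ~crit)])| = |{Store}| = 1.

1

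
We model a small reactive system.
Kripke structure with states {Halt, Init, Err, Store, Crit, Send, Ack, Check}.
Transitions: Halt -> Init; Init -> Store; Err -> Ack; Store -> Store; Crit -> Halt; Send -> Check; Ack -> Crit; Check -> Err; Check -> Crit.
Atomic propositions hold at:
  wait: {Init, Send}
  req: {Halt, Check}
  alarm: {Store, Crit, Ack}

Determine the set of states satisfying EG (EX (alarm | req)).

{Init, Store}

Sat(alarm | req) = {Halt, Store, Crit, Ack, Check}
Sat(EX (alarm | req)) = {s : some successor in {Halt, Store, Crit, Ack, Check}} = {Init, Err, Store, Crit, Send, Ack, Check}
EG (EX (alarm | req)): greatest fixpoint, start Z0 = {Init, Err, Store, Crit, Send, Ack, Check}, keep only states in Sat with some successor in Z. Z1 = {Init, Err, Store, Send, Ack, Check}; Z2 = {Init, Err, Store, Send, Check}; Z3 = {Init, Store, Send, Check}; Z4 = {Init, Store, Send}; Z5 = {Init, Store}; fixed.
Sat(EG (EX (alarm | req))) = {Init, Store}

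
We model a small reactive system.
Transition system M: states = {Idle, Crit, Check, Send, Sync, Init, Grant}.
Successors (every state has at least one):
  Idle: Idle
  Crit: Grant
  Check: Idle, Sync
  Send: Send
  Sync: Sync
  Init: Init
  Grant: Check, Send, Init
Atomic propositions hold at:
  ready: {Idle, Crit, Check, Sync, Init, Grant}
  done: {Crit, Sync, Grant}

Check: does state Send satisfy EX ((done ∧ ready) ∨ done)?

No

Sat(done ∧ ready) = {Crit, Sync, Grant}
Sat((done ∧ ready) ∨ done) = {Crit, Sync, Grant}
Sat(EX ((done ∧ ready) ∨ done)) = {s : some successor in {Crit, Sync, Grant}} = {Crit, Check, Sync}
Send ∉ Sat(EX ((done ∧ ready) ∨ done)) = {Crit, Check, Sync}, so the formula does not hold at Send.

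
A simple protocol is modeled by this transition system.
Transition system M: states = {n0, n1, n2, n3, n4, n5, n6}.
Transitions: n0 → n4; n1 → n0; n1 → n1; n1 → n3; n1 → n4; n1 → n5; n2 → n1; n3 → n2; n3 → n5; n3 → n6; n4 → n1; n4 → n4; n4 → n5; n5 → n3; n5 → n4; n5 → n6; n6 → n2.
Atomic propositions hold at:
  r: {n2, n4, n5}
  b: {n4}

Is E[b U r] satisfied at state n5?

E[b U r]: least fixpoint, start Z0 = Sat(r) = {n2, n4, n5}, add states in Sat(b) with some successor in Z. Already a fixed point.
Sat(E[b U r]) = {n2, n4, n5}
n5 ∈ Sat(E[b U r]) = {n2, n4, n5}, so the formula holds at n5.

Yes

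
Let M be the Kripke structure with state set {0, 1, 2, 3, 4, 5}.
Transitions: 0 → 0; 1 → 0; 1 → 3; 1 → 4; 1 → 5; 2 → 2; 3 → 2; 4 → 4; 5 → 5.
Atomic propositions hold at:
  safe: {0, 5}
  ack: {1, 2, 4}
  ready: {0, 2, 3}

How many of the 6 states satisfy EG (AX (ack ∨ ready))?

4

Sat(ack ∨ ready) = {0, 1, 2, 3, 4}
Sat(AX (ack ∨ ready)) = {s : every successor in {0, 1, 2, 3, 4}} = {0, 2, 3, 4}
EG (AX (ack ∨ ready)): greatest fixpoint, start Z0 = {0, 2, 3, 4}, keep only states in Sat with some successor in Z. Already a fixed point.
Sat(EG (AX (ack ∨ ready))) = {0, 2, 3, 4}
|Sat(EG (AX (ack ∨ ready)))| = |{0, 2, 3, 4}| = 4.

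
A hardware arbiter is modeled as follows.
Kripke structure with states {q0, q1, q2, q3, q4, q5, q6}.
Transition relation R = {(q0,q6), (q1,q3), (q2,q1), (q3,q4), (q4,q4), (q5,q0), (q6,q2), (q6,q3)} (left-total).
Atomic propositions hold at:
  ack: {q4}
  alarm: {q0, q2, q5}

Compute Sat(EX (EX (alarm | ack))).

Sat(alarm | ack) = {q0, q2, q4, q5}
Sat(EX (alarm | ack)) = {s : some successor in {q0, q2, q4, q5}} = {q3, q4, q5, q6}
Sat(EX (EX (alarm | ack))) = {s : some successor in {q3, q4, q5, q6}} = {q0, q1, q3, q4, q6}

{q0, q1, q3, q4, q6}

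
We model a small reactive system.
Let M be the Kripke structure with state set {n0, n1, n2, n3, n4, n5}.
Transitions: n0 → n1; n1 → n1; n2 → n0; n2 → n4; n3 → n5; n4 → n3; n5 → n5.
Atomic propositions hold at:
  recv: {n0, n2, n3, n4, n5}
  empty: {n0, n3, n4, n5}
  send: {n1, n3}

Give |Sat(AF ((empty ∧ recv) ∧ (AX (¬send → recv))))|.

Sat(empty ∧ recv) = {n0, n3, n4, n5}
Sat(¬send) = {n0, n2, n4, n5}
Sat(¬send → recv) = {n0, n1, n2, n3, n4, n5}
Sat(AX (¬send → recv)) = {s : every successor in {n0, n1, n2, n3, n4, n5}} = {n0, n1, n2, n3, n4, n5}
Sat((empty ∧ recv) ∧ (AX (¬send → recv))) = {n0, n3, n4, n5}
AF ((empty ∧ recv) ∧ (AX (¬send → recv))): least fixpoint, start Z0 = {n0, n3, n4, n5}, add states with every successor in Z. Z1 = {n0, n2, n3, n4, n5}; fixed.
Sat(AF ((empty ∧ recv) ∧ (AX (¬send → recv)))) = {n0, n2, n3, n4, n5}
|Sat(AF ((empty ∧ recv) ∧ (AX (¬send → recv))))| = |{n0, n2, n3, n4, n5}| = 5.

5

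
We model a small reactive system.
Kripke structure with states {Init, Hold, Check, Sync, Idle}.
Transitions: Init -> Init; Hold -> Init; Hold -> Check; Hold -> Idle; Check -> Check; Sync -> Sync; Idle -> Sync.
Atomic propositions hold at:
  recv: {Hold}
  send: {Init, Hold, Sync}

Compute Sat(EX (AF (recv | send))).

Sat(recv | send) = {Init, Hold, Sync}
AF (recv | send): least fixpoint, start Z0 = {Init, Hold, Sync}, add states with every successor in Z. Z1 = {Init, Hold, Sync, Idle}; fixed.
Sat(AF (recv | send)) = {Init, Hold, Sync, Idle}
Sat(EX (AF (recv | send))) = {s : some successor in {Init, Hold, Sync, Idle}} = {Init, Hold, Sync, Idle}

{Init, Hold, Sync, Idle}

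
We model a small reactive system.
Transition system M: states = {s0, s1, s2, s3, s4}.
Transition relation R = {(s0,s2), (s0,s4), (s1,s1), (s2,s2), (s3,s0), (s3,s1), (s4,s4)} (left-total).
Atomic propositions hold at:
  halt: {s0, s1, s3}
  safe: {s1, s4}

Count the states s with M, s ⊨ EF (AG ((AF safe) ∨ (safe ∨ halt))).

AF safe: least fixpoint, start Z0 = {s1, s4}, add states with every successor in Z. Already a fixed point.
Sat(AF safe) = {s1, s4}
Sat(safe ∨ halt) = {s0, s1, s3, s4}
Sat((AF safe) ∨ (safe ∨ halt)) = {s0, s1, s3, s4}
AG ((AF safe) ∨ (safe ∨ halt)): greatest fixpoint, start Z0 = {s0, s1, s3, s4}, keep only states in Sat with every successor in Z. Z1 = {s1, s3, s4}; Z2 = {s1, s4}; fixed.
Sat(AG ((AF safe) ∨ (safe ∨ halt))) = {s1, s4}
EF (AG ((AF safe) ∨ (safe ∨ halt))): least fixpoint, start Z0 = {s1, s4}, add states with some successor in Z. Z1 = {s0, s1, s3, s4}; fixed.
Sat(EF (AG ((AF safe) ∨ (safe ∨ halt)))) = {s0, s1, s3, s4}
|Sat(EF (AG ((AF safe) ∨ (safe ∨ halt))))| = |{s0, s1, s3, s4}| = 4.

4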